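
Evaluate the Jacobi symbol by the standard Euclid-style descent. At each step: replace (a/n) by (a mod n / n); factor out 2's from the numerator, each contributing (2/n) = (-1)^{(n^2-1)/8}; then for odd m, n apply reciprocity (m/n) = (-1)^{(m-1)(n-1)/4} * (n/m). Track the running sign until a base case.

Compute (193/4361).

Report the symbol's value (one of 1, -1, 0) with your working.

-1

flip (193/4361) -> (4361/193): both odd, 193 mod 4 = 1, 4361 mod 4 = 1, so the flip contributes +1; sign now +1
(4361/193): 4361 mod 193 = 115, so (4361/193) = (115/193)
flip (115/193) -> (193/115): both odd, 115 mod 4 = 3, 193 mod 4 = 1, so the flip contributes +1; sign now +1
(193/115): 193 mod 115 = 78, so (193/115) = (78/115)
factor out 2^1: 78 = 2^1·39; with 115 mod 8 = 3, (2/115) = -1; sign now -1; continue with (39/115)
flip (39/115) -> (115/39): both odd, 39 mod 4 = 3, 115 mod 4 = 3, so the flip contributes -1; sign now +1
(115/39): 115 mod 39 = 37, so (115/39) = (37/39)
flip (37/39) -> (39/37): both odd, 37 mod 4 = 1, 39 mod 4 = 3, so the flip contributes +1; sign now +1
(39/37): 39 mod 37 = 2, so (39/37) = (2/37)
factor out 2^1: 2 = 2^1·1; with 37 mod 8 = 5, (2/37) = -1; sign now -1; continue with (1/37)
reached (1/37) = 1, so the symbol is -1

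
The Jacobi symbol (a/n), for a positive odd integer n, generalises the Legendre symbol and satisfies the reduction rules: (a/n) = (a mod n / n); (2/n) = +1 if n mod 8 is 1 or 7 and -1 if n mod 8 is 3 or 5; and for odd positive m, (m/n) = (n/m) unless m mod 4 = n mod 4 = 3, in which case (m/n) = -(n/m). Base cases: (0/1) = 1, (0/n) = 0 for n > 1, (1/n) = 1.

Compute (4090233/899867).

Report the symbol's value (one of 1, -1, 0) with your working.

(4090233/899867): 4090233 mod 899867 = 490765, so (4090233/899867) = (490765/899867)
flip (490765/899867) -> (899867/490765): both odd, 490765 mod 4 = 1, 899867 mod 4 = 3, so the flip contributes +1; sign now +1
(899867/490765): 899867 mod 490765 = 409102, so (899867/490765) = (409102/490765)
factor out 2^1: 409102 = 2^1·204551; with 490765 mod 8 = 5, (2/490765) = -1; sign now -1; continue with (204551/490765)
flip (204551/490765) -> (490765/204551): both odd, 204551 mod 4 = 3, 490765 mod 4 = 1, so the flip contributes +1; sign now -1
(490765/204551): 490765 mod 204551 = 81663, so (490765/204551) = (81663/204551)
flip (81663/204551) -> (204551/81663): both odd, 81663 mod 4 = 3, 204551 mod 4 = 3, so the flip contributes -1; sign now +1
(204551/81663): 204551 mod 81663 = 41225, so (204551/81663) = (41225/81663)
flip (41225/81663) -> (81663/41225): both odd, 41225 mod 4 = 1, 81663 mod 4 = 3, so the flip contributes +1; sign now +1
(81663/41225): 81663 mod 41225 = 40438, so (81663/41225) = (40438/41225)
factor out 2^1: 40438 = 2^1·20219; with 41225 mod 8 = 1, (2/41225) = +1; sign now +1; continue with (20219/41225)
flip (20219/41225) -> (41225/20219): both odd, 20219 mod 4 = 3, 41225 mod 4 = 1, so the flip contributes +1; sign now +1
(41225/20219): 41225 mod 20219 = 787, so (41225/20219) = (787/20219)
flip (787/20219) -> (20219/787): both odd, 787 mod 4 = 3, 20219 mod 4 = 3, so the flip contributes -1; sign now -1
(20219/787): 20219 mod 787 = 544, so (20219/787) = (544/787)
factor out 2^5: 544 = 2^5·17; with 787 mod 8 = 3, (2/787) = -1; sign now +1; continue with (17/787)
flip (17/787) -> (787/17): both odd, 17 mod 4 = 1, 787 mod 4 = 3, so the flip contributes +1; sign now +1
(787/17): 787 mod 17 = 5, so (787/17) = (5/17)
flip (5/17) -> (17/5): both odd, 5 mod 4 = 1, 17 mod 4 = 1, so the flip contributes +1; sign now +1
(17/5): 17 mod 5 = 2, so (17/5) = (2/5)
factor out 2^1: 2 = 2^1·1; with 5 mod 8 = 5, (2/5) = -1; sign now -1; continue with (1/5)
reached (1/5) = 1, so the symbol is -1

-1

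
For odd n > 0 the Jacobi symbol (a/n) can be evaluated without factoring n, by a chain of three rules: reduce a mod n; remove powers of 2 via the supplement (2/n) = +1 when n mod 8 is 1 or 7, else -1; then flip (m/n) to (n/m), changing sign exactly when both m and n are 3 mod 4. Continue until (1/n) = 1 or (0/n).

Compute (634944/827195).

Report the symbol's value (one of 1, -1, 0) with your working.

-1

factor out 2^6: 634944 = 2^6·9921; with 827195 mod 8 = 3, (2/827195) = -1; sign now +1; continue with (9921/827195)
flip (9921/827195) -> (827195/9921): both odd, 9921 mod 4 = 1, 827195 mod 4 = 3, so the flip contributes +1; sign now +1
(827195/9921): 827195 mod 9921 = 3752, so (827195/9921) = (3752/9921)
factor out 2^3: 3752 = 2^3·469; with 9921 mod 8 = 1, (2/9921) = +1; sign now +1; continue with (469/9921)
flip (469/9921) -> (9921/469): both odd, 469 mod 4 = 1, 9921 mod 4 = 1, so the flip contributes +1; sign now +1
(9921/469): 9921 mod 469 = 72, so (9921/469) = (72/469)
factor out 2^3: 72 = 2^3·9; with 469 mod 8 = 5, (2/469) = -1; sign now -1; continue with (9/469)
flip (9/469) -> (469/9): both odd, 9 mod 4 = 1, 469 mod 4 = 1, so the flip contributes +1; sign now -1
(469/9): 469 mod 9 = 1, so (469/9) = (1/9)
reached (1/9) = 1, so the symbol is -1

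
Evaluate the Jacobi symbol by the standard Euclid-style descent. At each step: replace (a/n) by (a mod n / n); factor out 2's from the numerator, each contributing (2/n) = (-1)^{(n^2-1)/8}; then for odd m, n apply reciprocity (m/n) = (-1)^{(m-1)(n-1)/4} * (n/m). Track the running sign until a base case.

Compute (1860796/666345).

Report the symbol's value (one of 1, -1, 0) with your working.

(1860796/666345): 1860796 mod 666345 = 528106, so (1860796/666345) = (528106/666345)
factor out 2^1: 528106 = 2^1·264053; with 666345 mod 8 = 1, (2/666345) = +1; sign now +1; continue with (264053/666345)
flip (264053/666345) -> (666345/264053): both odd, 264053 mod 4 = 1, 666345 mod 4 = 1, so the flip contributes +1; sign now +1
(666345/264053): 666345 mod 264053 = 138239, so (666345/264053) = (138239/264053)
flip (138239/264053) -> (264053/138239): both odd, 138239 mod 4 = 3, 264053 mod 4 = 1, so the flip contributes +1; sign now +1
(264053/138239): 264053 mod 138239 = 125814, so (264053/138239) = (125814/138239)
factor out 2^1: 125814 = 2^1·62907; with 138239 mod 8 = 7, (2/138239) = +1; sign now +1; continue with (62907/138239)
flip (62907/138239) -> (138239/62907): both odd, 62907 mod 4 = 3, 138239 mod 4 = 3, so the flip contributes -1; sign now -1
(138239/62907): 138239 mod 62907 = 12425, so (138239/62907) = (12425/62907)
flip (12425/62907) -> (62907/12425): both odd, 12425 mod 4 = 1, 62907 mod 4 = 3, so the flip contributes +1; sign now -1
(62907/12425): 62907 mod 12425 = 782, so (62907/12425) = (782/12425)
factor out 2^1: 782 = 2^1·391; with 12425 mod 8 = 1, (2/12425) = +1; sign now -1; continue with (391/12425)
flip (391/12425) -> (12425/391): both odd, 391 mod 4 = 3, 12425 mod 4 = 1, so the flip contributes +1; sign now -1
(12425/391): 12425 mod 391 = 304, so (12425/391) = (304/391)
factor out 2^4: 304 = 2^4·19; with 391 mod 8 = 7, (2/391) = +1; sign now -1; continue with (19/391)
flip (19/391) -> (391/19): both odd, 19 mod 4 = 3, 391 mod 4 = 3, so the flip contributes -1; sign now +1
(391/19): 391 mod 19 = 11, so (391/19) = (11/19)
flip (11/19) -> (19/11): both odd, 11 mod 4 = 3, 19 mod 4 = 3, so the flip contributes -1; sign now -1
(19/11): 19 mod 11 = 8, so (19/11) = (8/11)
factor out 2^3: 8 = 2^3·1; with 11 mod 8 = 3, (2/11) = -1; sign now +1; continue with (1/11)
reached (1/11) = 1, so the symbol is +1

1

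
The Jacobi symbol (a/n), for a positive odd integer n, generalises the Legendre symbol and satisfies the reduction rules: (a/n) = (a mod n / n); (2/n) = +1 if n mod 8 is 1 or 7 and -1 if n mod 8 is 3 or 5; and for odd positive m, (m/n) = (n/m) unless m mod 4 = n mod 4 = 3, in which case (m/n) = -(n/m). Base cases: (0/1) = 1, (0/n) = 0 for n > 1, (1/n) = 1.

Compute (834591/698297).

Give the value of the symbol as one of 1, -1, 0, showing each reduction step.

1

(834591/698297): 834591 mod 698297 = 136294, so (834591/698297) = (136294/698297)
factor out 2^1: 136294 = 2^1·68147; with 698297 mod 8 = 1, (2/698297) = +1; sign now +1; continue with (68147/698297)
flip (68147/698297) -> (698297/68147): both odd, 68147 mod 4 = 3, 698297 mod 4 = 1, so the flip contributes +1; sign now +1
(698297/68147): 698297 mod 68147 = 16827, so (698297/68147) = (16827/68147)
flip (16827/68147) -> (68147/16827): both odd, 16827 mod 4 = 3, 68147 mod 4 = 3, so the flip contributes -1; sign now -1
(68147/16827): 68147 mod 16827 = 839, so (68147/16827) = (839/16827)
flip (839/16827) -> (16827/839): both odd, 839 mod 4 = 3, 16827 mod 4 = 3, so the flip contributes -1; sign now +1
(16827/839): 16827 mod 839 = 47, so (16827/839) = (47/839)
flip (47/839) -> (839/47): both odd, 47 mod 4 = 3, 839 mod 4 = 3, so the flip contributes -1; sign now -1
(839/47): 839 mod 47 = 40, so (839/47) = (40/47)
factor out 2^3: 40 = 2^3·5; with 47 mod 8 = 7, (2/47) = +1; sign now -1; continue with (5/47)
flip (5/47) -> (47/5): both odd, 5 mod 4 = 1, 47 mod 4 = 3, so the flip contributes +1; sign now -1
(47/5): 47 mod 5 = 2, so (47/5) = (2/5)
factor out 2^1: 2 = 2^1·1; with 5 mod 8 = 5, (2/5) = -1; sign now +1; continue with (1/5)
reached (1/5) = 1, so the symbol is +1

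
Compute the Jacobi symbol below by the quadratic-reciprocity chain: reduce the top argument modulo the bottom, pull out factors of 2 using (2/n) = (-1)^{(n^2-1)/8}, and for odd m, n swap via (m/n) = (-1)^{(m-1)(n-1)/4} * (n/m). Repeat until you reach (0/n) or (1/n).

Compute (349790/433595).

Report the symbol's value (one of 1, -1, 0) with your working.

0

factor out 2^1: 349790 = 2^1·174895; with 433595 mod 8 = 3, (2/433595) = -1; sign now -1; continue with (174895/433595)
flip (174895/433595) -> (433595/174895): both odd, 174895 mod 4 = 3, 433595 mod 4 = 3, so the flip contributes -1; sign now +1
(433595/174895): 433595 mod 174895 = 83805, so (433595/174895) = (83805/174895)
flip (83805/174895) -> (174895/83805): both odd, 83805 mod 4 = 1, 174895 mod 4 = 3, so the flip contributes +1; sign now +1
(174895/83805): 174895 mod 83805 = 7285, so (174895/83805) = (7285/83805)
flip (7285/83805) -> (83805/7285): both odd, 7285 mod 4 = 1, 83805 mod 4 = 1, so the flip contributes +1; sign now +1
(83805/7285): 83805 mod 7285 = 3670, so (83805/7285) = (3670/7285)
factor out 2^1: 3670 = 2^1·1835; with 7285 mod 8 = 5, (2/7285) = -1; sign now -1; continue with (1835/7285)
flip (1835/7285) -> (7285/1835): both odd, 1835 mod 4 = 3, 7285 mod 4 = 1, so the flip contributes +1; sign now -1
(7285/1835): 7285 mod 1835 = 1780, so (7285/1835) = (1780/1835)
factor out 2^2: 1780 = 2^2·445; with 1835 mod 8 = 3, (2/1835) = -1; sign now -1; continue with (445/1835)
flip (445/1835) -> (1835/445): both odd, 445 mod 4 = 1, 1835 mod 4 = 3, so the flip contributes +1; sign now -1
(1835/445): 1835 mod 445 = 55, so (1835/445) = (55/445)
flip (55/445) -> (445/55): both odd, 55 mod 4 = 3, 445 mod 4 = 1, so the flip contributes +1; sign now -1
(445/55): 445 mod 55 = 5, so (445/55) = (5/55)
flip (5/55) -> (55/5): both odd, 5 mod 4 = 1, 55 mod 4 = 3, so the flip contributes +1; sign now -1
(55/5): 55 mod 5 = 0, so (55/5) = (0/5)
reached (0/5); gcd(a, n) > 1, so (0/5) = 0 and the symbol is 0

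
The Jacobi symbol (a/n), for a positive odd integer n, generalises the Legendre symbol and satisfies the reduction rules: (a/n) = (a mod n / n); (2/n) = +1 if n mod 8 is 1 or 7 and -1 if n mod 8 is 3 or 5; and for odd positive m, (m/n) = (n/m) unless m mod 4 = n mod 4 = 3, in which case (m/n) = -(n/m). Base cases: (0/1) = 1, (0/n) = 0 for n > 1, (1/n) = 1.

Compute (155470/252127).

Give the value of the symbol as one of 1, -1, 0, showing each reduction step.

1

factor out 2^1: 155470 = 2^1·77735; with 252127 mod 8 = 7, (2/252127) = +1; sign now +1; continue with (77735/252127)
flip (77735/252127) -> (252127/77735): both odd, 77735 mod 4 = 3, 252127 mod 4 = 3, so the flip contributes -1; sign now -1
(252127/77735): 252127 mod 77735 = 18922, so (252127/77735) = (18922/77735)
factor out 2^1: 18922 = 2^1·9461; with 77735 mod 8 = 7, (2/77735) = +1; sign now -1; continue with (9461/77735)
flip (9461/77735) -> (77735/9461): both odd, 9461 mod 4 = 1, 77735 mod 4 = 3, so the flip contributes +1; sign now -1
(77735/9461): 77735 mod 9461 = 2047, so (77735/9461) = (2047/9461)
flip (2047/9461) -> (9461/2047): both odd, 2047 mod 4 = 3, 9461 mod 4 = 1, so the flip contributes +1; sign now -1
(9461/2047): 9461 mod 2047 = 1273, so (9461/2047) = (1273/2047)
flip (1273/2047) -> (2047/1273): both odd, 1273 mod 4 = 1, 2047 mod 4 = 3, so the flip contributes +1; sign now -1
(2047/1273): 2047 mod 1273 = 774, so (2047/1273) = (774/1273)
factor out 2^1: 774 = 2^1·387; with 1273 mod 8 = 1, (2/1273) = +1; sign now -1; continue with (387/1273)
flip (387/1273) -> (1273/387): both odd, 387 mod 4 = 3, 1273 mod 4 = 1, so the flip contributes +1; sign now -1
(1273/387): 1273 mod 387 = 112, so (1273/387) = (112/387)
factor out 2^4: 112 = 2^4·7; with 387 mod 8 = 3, (2/387) = -1; sign now -1; continue with (7/387)
flip (7/387) -> (387/7): both odd, 7 mod 4 = 3, 387 mod 4 = 3, so the flip contributes -1; sign now +1
(387/7): 387 mod 7 = 2, so (387/7) = (2/7)
factor out 2^1: 2 = 2^1·1; with 7 mod 8 = 7, (2/7) = +1; sign now +1; continue with (1/7)
reached (1/7) = 1, so the symbol is +1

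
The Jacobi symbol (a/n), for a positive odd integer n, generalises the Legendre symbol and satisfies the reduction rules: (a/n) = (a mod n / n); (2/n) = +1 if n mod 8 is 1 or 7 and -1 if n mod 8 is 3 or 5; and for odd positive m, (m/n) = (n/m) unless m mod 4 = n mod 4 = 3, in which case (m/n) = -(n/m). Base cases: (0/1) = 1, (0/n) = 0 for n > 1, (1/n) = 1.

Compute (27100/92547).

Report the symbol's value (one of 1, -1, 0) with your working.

factor out 2^2: 27100 = 2^2·6775; with 92547 mod 8 = 3, (2/92547) = -1; sign now +1; continue with (6775/92547)
flip (6775/92547) -> (92547/6775): both odd, 6775 mod 4 = 3, 92547 mod 4 = 3, so the flip contributes -1; sign now -1
(92547/6775): 92547 mod 6775 = 4472, so (92547/6775) = (4472/6775)
factor out 2^3: 4472 = 2^3·559; with 6775 mod 8 = 7, (2/6775) = +1; sign now -1; continue with (559/6775)
flip (559/6775) -> (6775/559): both odd, 559 mod 4 = 3, 6775 mod 4 = 3, so the flip contributes -1; sign now +1
(6775/559): 6775 mod 559 = 67, so (6775/559) = (67/559)
flip (67/559) -> (559/67): both odd, 67 mod 4 = 3, 559 mod 4 = 3, so the flip contributes -1; sign now -1
(559/67): 559 mod 67 = 23, so (559/67) = (23/67)
flip (23/67) -> (67/23): both odd, 23 mod 4 = 3, 67 mod 4 = 3, so the flip contributes -1; sign now +1
(67/23): 67 mod 23 = 21, so (67/23) = (21/23)
flip (21/23) -> (23/21): both odd, 21 mod 4 = 1, 23 mod 4 = 3, so the flip contributes +1; sign now +1
(23/21): 23 mod 21 = 2, so (23/21) = (2/21)
factor out 2^1: 2 = 2^1·1; with 21 mod 8 = 5, (2/21) = -1; sign now -1; continue with (1/21)
reached (1/21) = 1, so the symbol is -1

-1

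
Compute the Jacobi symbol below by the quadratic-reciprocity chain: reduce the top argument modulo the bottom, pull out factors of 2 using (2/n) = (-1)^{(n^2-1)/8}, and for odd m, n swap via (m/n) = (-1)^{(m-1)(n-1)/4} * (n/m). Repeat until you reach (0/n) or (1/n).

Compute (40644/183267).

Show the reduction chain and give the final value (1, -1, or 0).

0

factor out 2^2: 40644 = 2^2·10161; with 183267 mod 8 = 3, (2/183267) = -1; sign now +1; continue with (10161/183267)
flip (10161/183267) -> (183267/10161): both odd, 10161 mod 4 = 1, 183267 mod 4 = 3, so the flip contributes +1; sign now +1
(183267/10161): 183267 mod 10161 = 369, so (183267/10161) = (369/10161)
flip (369/10161) -> (10161/369): both odd, 369 mod 4 = 1, 10161 mod 4 = 1, so the flip contributes +1; sign now +1
(10161/369): 10161 mod 369 = 198, so (10161/369) = (198/369)
factor out 2^1: 198 = 2^1·99; with 369 mod 8 = 1, (2/369) = +1; sign now +1; continue with (99/369)
flip (99/369) -> (369/99): both odd, 99 mod 4 = 3, 369 mod 4 = 1, so the flip contributes +1; sign now +1
(369/99): 369 mod 99 = 72, so (369/99) = (72/99)
factor out 2^3: 72 = 2^3·9; with 99 mod 8 = 3, (2/99) = -1; sign now -1; continue with (9/99)
flip (9/99) -> (99/9): both odd, 9 mod 4 = 1, 99 mod 4 = 3, so the flip contributes +1; sign now -1
(99/9): 99 mod 9 = 0, so (99/9) = (0/9)
reached (0/9); gcd(a, n) > 1, so (0/9) = 0 and the symbol is 0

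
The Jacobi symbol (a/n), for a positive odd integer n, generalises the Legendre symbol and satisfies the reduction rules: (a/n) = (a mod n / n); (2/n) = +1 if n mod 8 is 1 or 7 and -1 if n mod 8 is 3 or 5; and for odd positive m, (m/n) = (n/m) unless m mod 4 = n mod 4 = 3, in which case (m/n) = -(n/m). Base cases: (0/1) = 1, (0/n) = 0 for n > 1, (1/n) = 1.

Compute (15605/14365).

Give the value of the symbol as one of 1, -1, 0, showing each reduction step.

0

(15605/14365): 15605 mod 14365 = 1240, so (15605/14365) = (1240/14365)
factor out 2^3: 1240 = 2^3·155; with 14365 mod 8 = 5, (2/14365) = -1; sign now -1; continue with (155/14365)
flip (155/14365) -> (14365/155): both odd, 155 mod 4 = 3, 14365 mod 4 = 1, so the flip contributes +1; sign now -1
(14365/155): 14365 mod 155 = 105, so (14365/155) = (105/155)
flip (105/155) -> (155/105): both odd, 105 mod 4 = 1, 155 mod 4 = 3, so the flip contributes +1; sign now -1
(155/105): 155 mod 105 = 50, so (155/105) = (50/105)
factor out 2^1: 50 = 2^1·25; with 105 mod 8 = 1, (2/105) = +1; sign now -1; continue with (25/105)
flip (25/105) -> (105/25): both odd, 25 mod 4 = 1, 105 mod 4 = 1, so the flip contributes +1; sign now -1
(105/25): 105 mod 25 = 5, so (105/25) = (5/25)
flip (5/25) -> (25/5): both odd, 5 mod 4 = 1, 25 mod 4 = 1, so the flip contributes +1; sign now -1
(25/5): 25 mod 5 = 0, so (25/5) = (0/5)
reached (0/5); gcd(a, n) > 1, so (0/5) = 0 and the symbol is 0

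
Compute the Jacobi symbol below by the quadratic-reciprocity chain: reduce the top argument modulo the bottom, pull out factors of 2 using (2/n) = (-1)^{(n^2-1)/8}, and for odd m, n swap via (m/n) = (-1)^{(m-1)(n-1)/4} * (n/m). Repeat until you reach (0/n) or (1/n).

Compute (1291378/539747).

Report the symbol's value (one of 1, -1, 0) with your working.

1

(1291378/539747): 1291378 mod 539747 = 211884, so (1291378/539747) = (211884/539747)
factor out 2^2: 211884 = 2^2·52971; with 539747 mod 8 = 3, (2/539747) = -1; sign now +1; continue with (52971/539747)
flip (52971/539747) -> (539747/52971): both odd, 52971 mod 4 = 3, 539747 mod 4 = 3, so the flip contributes -1; sign now -1
(539747/52971): 539747 mod 52971 = 10037, so (539747/52971) = (10037/52971)
flip (10037/52971) -> (52971/10037): both odd, 10037 mod 4 = 1, 52971 mod 4 = 3, so the flip contributes +1; sign now -1
(52971/10037): 52971 mod 10037 = 2786, so (52971/10037) = (2786/10037)
factor out 2^1: 2786 = 2^1·1393; with 10037 mod 8 = 5, (2/10037) = -1; sign now +1; continue with (1393/10037)
flip (1393/10037) -> (10037/1393): both odd, 1393 mod 4 = 1, 10037 mod 4 = 1, so the flip contributes +1; sign now +1
(10037/1393): 10037 mod 1393 = 286, so (10037/1393) = (286/1393)
factor out 2^1: 286 = 2^1·143; with 1393 mod 8 = 1, (2/1393) = +1; sign now +1; continue with (143/1393)
flip (143/1393) -> (1393/143): both odd, 143 mod 4 = 3, 1393 mod 4 = 1, so the flip contributes +1; sign now +1
(1393/143): 1393 mod 143 = 106, so (1393/143) = (106/143)
factor out 2^1: 106 = 2^1·53; with 143 mod 8 = 7, (2/143) = +1; sign now +1; continue with (53/143)
flip (53/143) -> (143/53): both odd, 53 mod 4 = 1, 143 mod 4 = 3, so the flip contributes +1; sign now +1
(143/53): 143 mod 53 = 37, so (143/53) = (37/53)
flip (37/53) -> (53/37): both odd, 37 mod 4 = 1, 53 mod 4 = 1, so the flip contributes +1; sign now +1
(53/37): 53 mod 37 = 16, so (53/37) = (16/37)
factor out 2^4: 16 = 2^4·1; with 37 mod 8 = 5, (2/37) = -1; sign now +1; continue with (1/37)
reached (1/37) = 1, so the symbol is +1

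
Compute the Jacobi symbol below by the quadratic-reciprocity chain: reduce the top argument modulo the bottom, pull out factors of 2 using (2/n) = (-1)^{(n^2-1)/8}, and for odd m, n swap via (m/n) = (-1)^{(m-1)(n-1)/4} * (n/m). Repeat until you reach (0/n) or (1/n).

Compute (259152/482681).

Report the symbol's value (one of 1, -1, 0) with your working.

259152 = 2^4·16197; (2/482681) = +1 since 482681 mod 8 = 1, so (259152/482681) = (+1)^4·(16197/482681); sign now +1
reciprocity: (16197/482681) = +1·(482681/16197) since 16197 mod 4 = 1, 482681 mod 4 = 1; sign now +1
(482681/16197) = (12968/16197)   [reduce mod 16197]
12968 = 2^3·1621; (2/16197) = -1 since 16197 mod 8 = 5, so (12968/16197) = (-1)^3·(1621/16197); sign now -1
reciprocity: (1621/16197) = +1·(16197/1621) since 1621 mod 4 = 1, 16197 mod 4 = 1; sign now -1
(16197/1621) = (1608/1621)   [reduce mod 1621]
1608 = 2^3·201; (2/1621) = -1 since 1621 mod 8 = 5, so (1608/1621) = (-1)^3·(201/1621); sign now +1
reciprocity: (201/1621) = +1·(1621/201) since 201 mod 4 = 1, 1621 mod 4 = 1; sign now +1
(1621/201) = (13/201)   [reduce mod 201]
reciprocity: (13/201) = +1·(201/13) since 13 mod 4 = 1, 201 mod 4 = 1; sign now +1
(201/13) = (6/13)   [reduce mod 13]
6 = 2^1·3; (2/13) = -1 since 13 mod 8 = 5, so (6/13) = (-1)^1·(3/13); sign now -1
reciprocity: (3/13) = +1·(13/3) since 3 mod 4 = 3, 13 mod 4 = 1; sign now -1
(13/3) = (1/3)   [reduce mod 3]
(1/3) = 1; final value = sign = -1

-1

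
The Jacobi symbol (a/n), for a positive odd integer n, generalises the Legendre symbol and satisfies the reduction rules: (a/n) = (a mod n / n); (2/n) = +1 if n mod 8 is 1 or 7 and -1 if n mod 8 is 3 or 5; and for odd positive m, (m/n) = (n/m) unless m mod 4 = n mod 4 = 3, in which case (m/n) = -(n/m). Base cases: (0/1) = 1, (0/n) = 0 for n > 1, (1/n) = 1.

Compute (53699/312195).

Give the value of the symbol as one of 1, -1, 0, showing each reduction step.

1

flip (53699/312195) -> (312195/53699): both odd, 53699 mod 4 = 3, 312195 mod 4 = 3, so the flip contributes -1; sign now -1
(312195/53699): 312195 mod 53699 = 43700, so (312195/53699) = (43700/53699)
factor out 2^2: 43700 = 2^2·10925; with 53699 mod 8 = 3, (2/53699) = -1; sign now -1; continue with (10925/53699)
flip (10925/53699) -> (53699/10925): both odd, 10925 mod 4 = 1, 53699 mod 4 = 3, so the flip contributes +1; sign now -1
(53699/10925): 53699 mod 10925 = 9999, so (53699/10925) = (9999/10925)
flip (9999/10925) -> (10925/9999): both odd, 9999 mod 4 = 3, 10925 mod 4 = 1, so the flip contributes +1; sign now -1
(10925/9999): 10925 mod 9999 = 926, so (10925/9999) = (926/9999)
factor out 2^1: 926 = 2^1·463; with 9999 mod 8 = 7, (2/9999) = +1; sign now -1; continue with (463/9999)
flip (463/9999) -> (9999/463): both odd, 463 mod 4 = 3, 9999 mod 4 = 3, so the flip contributes -1; sign now +1
(9999/463): 9999 mod 463 = 276, so (9999/463) = (276/463)
factor out 2^2: 276 = 2^2·69; with 463 mod 8 = 7, (2/463) = +1; sign now +1; continue with (69/463)
flip (69/463) -> (463/69): both odd, 69 mod 4 = 1, 463 mod 4 = 3, so the flip contributes +1; sign now +1
(463/69): 463 mod 69 = 49, so (463/69) = (49/69)
flip (49/69) -> (69/49): both odd, 49 mod 4 = 1, 69 mod 4 = 1, so the flip contributes +1; sign now +1
(69/49): 69 mod 49 = 20, so (69/49) = (20/49)
factor out 2^2: 20 = 2^2·5; with 49 mod 8 = 1, (2/49) = +1; sign now +1; continue with (5/49)
flip (5/49) -> (49/5): both odd, 5 mod 4 = 1, 49 mod 4 = 1, so the flip contributes +1; sign now +1
(49/5): 49 mod 5 = 4, so (49/5) = (4/5)
factor out 2^2: 4 = 2^2·1; with 5 mod 8 = 5, (2/5) = -1; sign now +1; continue with (1/5)
reached (1/5) = 1, so the symbol is +1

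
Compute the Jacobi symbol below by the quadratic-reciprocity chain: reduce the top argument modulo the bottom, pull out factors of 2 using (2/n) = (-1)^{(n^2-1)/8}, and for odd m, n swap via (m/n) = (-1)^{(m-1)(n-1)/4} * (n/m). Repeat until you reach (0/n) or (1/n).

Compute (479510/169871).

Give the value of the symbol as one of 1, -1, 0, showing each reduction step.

1

(479510/169871) = (139768/169871)   [reduce mod 169871]
139768 = 2^3·17471; (2/169871) = +1 since 169871 mod 8 = 7, so (139768/169871) = (+1)^3·(17471/169871); sign now +1
reciprocity: (17471/169871) = -1·(169871/17471) since 17471 mod 4 = 3, 169871 mod 4 = 3; sign now -1
(169871/17471) = (12632/17471)   [reduce mod 17471]
12632 = 2^3·1579; (2/17471) = +1 since 17471 mod 8 = 7, so (12632/17471) = (+1)^3·(1579/17471); sign now -1
reciprocity: (1579/17471) = -1·(17471/1579) since 1579 mod 4 = 3, 17471 mod 4 = 3; sign now +1
(17471/1579) = (102/1579)   [reduce mod 1579]
102 = 2^1·51; (2/1579) = -1 since 1579 mod 8 = 3, so (102/1579) = (-1)^1·(51/1579); sign now -1
reciprocity: (51/1579) = -1·(1579/51) since 51 mod 4 = 3, 1579 mod 4 = 3; sign now +1
(1579/51) = (49/51)   [reduce mod 51]
reciprocity: (49/51) = +1·(51/49) since 49 mod 4 = 1, 51 mod 4 = 3; sign now +1
(51/49) = (2/49)   [reduce mod 49]
2 = 2^1·1; (2/49) = +1 since 49 mod 8 = 1, so (2/49) = (+1)^1·(1/49); sign now +1
(1/49) = 1; final value = sign = +1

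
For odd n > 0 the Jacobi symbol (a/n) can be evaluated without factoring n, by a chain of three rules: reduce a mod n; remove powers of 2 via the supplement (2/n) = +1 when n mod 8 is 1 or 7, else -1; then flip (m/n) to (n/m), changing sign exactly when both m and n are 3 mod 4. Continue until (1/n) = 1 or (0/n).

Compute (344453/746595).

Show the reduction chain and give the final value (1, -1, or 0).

reciprocity: (344453/746595) = +1·(746595/344453) since 344453 mod 4 = 1, 746595 mod 4 = 3; sign now +1
(746595/344453) = (57689/344453)   [reduce mod 344453]
reciprocity: (57689/344453) = +1·(344453/57689) since 57689 mod 4 = 1, 344453 mod 4 = 1; sign now +1
(344453/57689) = (56008/57689)   [reduce mod 57689]
56008 = 2^3·7001; (2/57689) = +1 since 57689 mod 8 = 1, so (56008/57689) = (+1)^3·(7001/57689); sign now +1
reciprocity: (7001/57689) = +1·(57689/7001) since 7001 mod 4 = 1, 57689 mod 4 = 1; sign now +1
(57689/7001) = (1681/7001)   [reduce mod 7001]
reciprocity: (1681/7001) = +1·(7001/1681) since 1681 mod 4 = 1, 7001 mod 4 = 1; sign now +1
(7001/1681) = (277/1681)   [reduce mod 1681]
reciprocity: (277/1681) = +1·(1681/277) since 277 mod 4 = 1, 1681 mod 4 = 1; sign now +1
(1681/277) = (19/277)   [reduce mod 277]
reciprocity: (19/277) = +1·(277/19) since 19 mod 4 = 3, 277 mod 4 = 1; sign now +1
(277/19) = (11/19)   [reduce mod 19]
reciprocity: (11/19) = -1·(19/11) since 11 mod 4 = 3, 19 mod 4 = 3; sign now -1
(19/11) = (8/11)   [reduce mod 11]
8 = 2^3·1; (2/11) = -1 since 11 mod 8 = 3, so (8/11) = (-1)^3·(1/11); sign now +1
(1/11) = 1; final value = sign = +1

1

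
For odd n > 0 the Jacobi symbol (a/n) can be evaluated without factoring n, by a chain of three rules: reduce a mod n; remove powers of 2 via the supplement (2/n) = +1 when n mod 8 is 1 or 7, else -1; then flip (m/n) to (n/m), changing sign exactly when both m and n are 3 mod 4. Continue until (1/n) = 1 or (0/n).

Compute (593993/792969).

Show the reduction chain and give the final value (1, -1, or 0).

reciprocity: (593993/792969) = +1·(792969/593993) since 593993 mod 4 = 1, 792969 mod 4 = 1; sign now +1
(792969/593993) = (198976/593993)   [reduce mod 593993]
198976 = 2^6·3109; (2/593993) = +1 since 593993 mod 8 = 1, so (198976/593993) = (+1)^6·(3109/593993); sign now +1
reciprocity: (3109/593993) = +1·(593993/3109) since 3109 mod 4 = 1, 593993 mod 4 = 1; sign now +1
(593993/3109) = (174/3109)   [reduce mod 3109]
174 = 2^1·87; (2/3109) = -1 since 3109 mod 8 = 5, so (174/3109) = (-1)^1·(87/3109); sign now -1
reciprocity: (87/3109) = +1·(3109/87) since 87 mod 4 = 3, 3109 mod 4 = 1; sign now -1
(3109/87) = (64/87)   [reduce mod 87]
64 = 2^6·1; (2/87) = +1 since 87 mod 8 = 7, so (64/87) = (+1)^6·(1/87); sign now -1
(1/87) = 1; final value = sign = -1

-1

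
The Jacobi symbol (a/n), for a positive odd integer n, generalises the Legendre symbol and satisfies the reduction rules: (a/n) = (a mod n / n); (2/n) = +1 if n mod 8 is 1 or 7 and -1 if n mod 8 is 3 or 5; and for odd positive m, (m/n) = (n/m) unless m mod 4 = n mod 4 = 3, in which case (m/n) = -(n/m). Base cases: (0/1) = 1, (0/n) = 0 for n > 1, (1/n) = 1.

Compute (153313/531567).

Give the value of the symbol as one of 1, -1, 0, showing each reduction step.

1

flip (153313/531567) -> (531567/153313): both odd, 153313 mod 4 = 1, 531567 mod 4 = 3, so the flip contributes +1; sign now +1
(531567/153313): 531567 mod 153313 = 71628, so (531567/153313) = (71628/153313)
factor out 2^2: 71628 = 2^2·17907; with 153313 mod 8 = 1, (2/153313) = +1; sign now +1; continue with (17907/153313)
flip (17907/153313) -> (153313/17907): both odd, 17907 mod 4 = 3, 153313 mod 4 = 1, so the flip contributes +1; sign now +1
(153313/17907): 153313 mod 17907 = 10057, so (153313/17907) = (10057/17907)
flip (10057/17907) -> (17907/10057): both odd, 10057 mod 4 = 1, 17907 mod 4 = 3, so the flip contributes +1; sign now +1
(17907/10057): 17907 mod 10057 = 7850, so (17907/10057) = (7850/10057)
factor out 2^1: 7850 = 2^1·3925; with 10057 mod 8 = 1, (2/10057) = +1; sign now +1; continue with (3925/10057)
flip (3925/10057) -> (10057/3925): both odd, 3925 mod 4 = 1, 10057 mod 4 = 1, so the flip contributes +1; sign now +1
(10057/3925): 10057 mod 3925 = 2207, so (10057/3925) = (2207/3925)
flip (2207/3925) -> (3925/2207): both odd, 2207 mod 4 = 3, 3925 mod 4 = 1, so the flip contributes +1; sign now +1
(3925/2207): 3925 mod 2207 = 1718, so (3925/2207) = (1718/2207)
factor out 2^1: 1718 = 2^1·859; with 2207 mod 8 = 7, (2/2207) = +1; sign now +1; continue with (859/2207)
flip (859/2207) -> (2207/859): both odd, 859 mod 4 = 3, 2207 mod 4 = 3, so the flip contributes -1; sign now -1
(2207/859): 2207 mod 859 = 489, so (2207/859) = (489/859)
flip (489/859) -> (859/489): both odd, 489 mod 4 = 1, 859 mod 4 = 3, so the flip contributes +1; sign now -1
(859/489): 859 mod 489 = 370, so (859/489) = (370/489)
factor out 2^1: 370 = 2^1·185; with 489 mod 8 = 1, (2/489) = +1; sign now -1; continue with (185/489)
flip (185/489) -> (489/185): both odd, 185 mod 4 = 1, 489 mod 4 = 1, so the flip contributes +1; sign now -1
(489/185): 489 mod 185 = 119, so (489/185) = (119/185)
flip (119/185) -> (185/119): both odd, 119 mod 4 = 3, 185 mod 4 = 1, so the flip contributes +1; sign now -1
(185/119): 185 mod 119 = 66, so (185/119) = (66/119)
factor out 2^1: 66 = 2^1·33; with 119 mod 8 = 7, (2/119) = +1; sign now -1; continue with (33/119)
flip (33/119) -> (119/33): both odd, 33 mod 4 = 1, 119 mod 4 = 3, so the flip contributes +1; sign now -1
(119/33): 119 mod 33 = 20, so (119/33) = (20/33)
factor out 2^2: 20 = 2^2·5; with 33 mod 8 = 1, (2/33) = +1; sign now -1; continue with (5/33)
flip (5/33) -> (33/5): both odd, 5 mod 4 = 1, 33 mod 4 = 1, so the flip contributes +1; sign now -1
(33/5): 33 mod 5 = 3, so (33/5) = (3/5)
flip (3/5) -> (5/3): both odd, 3 mod 4 = 3, 5 mod 4 = 1, so the flip contributes +1; sign now -1
(5/3): 5 mod 3 = 2, so (5/3) = (2/3)
factor out 2^1: 2 = 2^1·1; with 3 mod 8 = 3, (2/3) = -1; sign now +1; continue with (1/3)
reached (1/3) = 1, so the symbol is +1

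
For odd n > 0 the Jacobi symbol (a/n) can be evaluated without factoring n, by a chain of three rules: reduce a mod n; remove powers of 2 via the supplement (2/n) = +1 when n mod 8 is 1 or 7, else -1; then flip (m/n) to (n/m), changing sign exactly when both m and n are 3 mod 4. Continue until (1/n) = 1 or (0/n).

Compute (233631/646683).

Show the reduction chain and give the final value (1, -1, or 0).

0

flip (233631/646683) -> (646683/233631): both odd, 233631 mod 4 = 3, 646683 mod 4 = 3, so the flip contributes -1; sign now -1
(646683/233631): 646683 mod 233631 = 179421, so (646683/233631) = (179421/233631)
flip (179421/233631) -> (233631/179421): both odd, 179421 mod 4 = 1, 233631 mod 4 = 3, so the flip contributes +1; sign now -1
(233631/179421): 233631 mod 179421 = 54210, so (233631/179421) = (54210/179421)
factor out 2^1: 54210 = 2^1·27105; with 179421 mod 8 = 5, (2/179421) = -1; sign now +1; continue with (27105/179421)
flip (27105/179421) -> (179421/27105): both odd, 27105 mod 4 = 1, 179421 mod 4 = 1, so the flip contributes +1; sign now +1
(179421/27105): 179421 mod 27105 = 16791, so (179421/27105) = (16791/27105)
flip (16791/27105) -> (27105/16791): both odd, 16791 mod 4 = 3, 27105 mod 4 = 1, so the flip contributes +1; sign now +1
(27105/16791): 27105 mod 16791 = 10314, so (27105/16791) = (10314/16791)
factor out 2^1: 10314 = 2^1·5157; with 16791 mod 8 = 7, (2/16791) = +1; sign now +1; continue with (5157/16791)
flip (5157/16791) -> (16791/5157): both odd, 5157 mod 4 = 1, 16791 mod 4 = 3, so the flip contributes +1; sign now +1
(16791/5157): 16791 mod 5157 = 1320, so (16791/5157) = (1320/5157)
factor out 2^3: 1320 = 2^3·165; with 5157 mod 8 = 5, (2/5157) = -1; sign now -1; continue with (165/5157)
flip (165/5157) -> (5157/165): both odd, 165 mod 4 = 1, 5157 mod 4 = 1, so the flip contributes +1; sign now -1
(5157/165): 5157 mod 165 = 42, so (5157/165) = (42/165)
factor out 2^1: 42 = 2^1·21; with 165 mod 8 = 5, (2/165) = -1; sign now +1; continue with (21/165)
flip (21/165) -> (165/21): both odd, 21 mod 4 = 1, 165 mod 4 = 1, so the flip contributes +1; sign now +1
(165/21): 165 mod 21 = 18, so (165/21) = (18/21)
factor out 2^1: 18 = 2^1·9; with 21 mod 8 = 5, (2/21) = -1; sign now -1; continue with (9/21)
flip (9/21) -> (21/9): both odd, 9 mod 4 = 1, 21 mod 4 = 1, so the flip contributes +1; sign now -1
(21/9): 21 mod 9 = 3, so (21/9) = (3/9)
flip (3/9) -> (9/3): both odd, 3 mod 4 = 3, 9 mod 4 = 1, so the flip contributes +1; sign now -1
(9/3): 9 mod 3 = 0, so (9/3) = (0/3)
reached (0/3); gcd(a, n) > 1, so (0/3) = 0 and the symbol is 0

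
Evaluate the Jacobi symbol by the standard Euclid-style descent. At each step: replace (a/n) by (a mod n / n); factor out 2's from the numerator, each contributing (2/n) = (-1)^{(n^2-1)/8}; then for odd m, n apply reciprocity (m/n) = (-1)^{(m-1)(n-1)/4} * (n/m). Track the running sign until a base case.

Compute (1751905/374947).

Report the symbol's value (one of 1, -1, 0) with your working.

(1751905/374947): 1751905 mod 374947 = 252117, so (1751905/374947) = (252117/374947)
flip (252117/374947) -> (374947/252117): both odd, 252117 mod 4 = 1, 374947 mod 4 = 3, so the flip contributes +1; sign now +1
(374947/252117): 374947 mod 252117 = 122830, so (374947/252117) = (122830/252117)
factor out 2^1: 122830 = 2^1·61415; with 252117 mod 8 = 5, (2/252117) = -1; sign now -1; continue with (61415/252117)
flip (61415/252117) -> (252117/61415): both odd, 61415 mod 4 = 3, 252117 mod 4 = 1, so the flip contributes +1; sign now -1
(252117/61415): 252117 mod 61415 = 6457, so (252117/61415) = (6457/61415)
flip (6457/61415) -> (61415/6457): both odd, 6457 mod 4 = 1, 61415 mod 4 = 3, so the flip contributes +1; sign now -1
(61415/6457): 61415 mod 6457 = 3302, so (61415/6457) = (3302/6457)
factor out 2^1: 3302 = 2^1·1651; with 6457 mod 8 = 1, (2/6457) = +1; sign now -1; continue with (1651/6457)
flip (1651/6457) -> (6457/1651): both odd, 1651 mod 4 = 3, 6457 mod 4 = 1, so the flip contributes +1; sign now -1
(6457/1651): 6457 mod 1651 = 1504, so (6457/1651) = (1504/1651)
factor out 2^5: 1504 = 2^5·47; with 1651 mod 8 = 3, (2/1651) = -1; sign now +1; continue with (47/1651)
flip (47/1651) -> (1651/47): both odd, 47 mod 4 = 3, 1651 mod 4 = 3, so the flip contributes -1; sign now -1
(1651/47): 1651 mod 47 = 6, so (1651/47) = (6/47)
factor out 2^1: 6 = 2^1·3; with 47 mod 8 = 7, (2/47) = +1; sign now -1; continue with (3/47)
flip (3/47) -> (47/3): both odd, 3 mod 4 = 3, 47 mod 4 = 3, so the flip contributes -1; sign now +1
(47/3): 47 mod 3 = 2, so (47/3) = (2/3)
factor out 2^1: 2 = 2^1·1; with 3 mod 8 = 3, (2/3) = -1; sign now -1; continue with (1/3)
reached (1/3) = 1, so the symbol is -1

-1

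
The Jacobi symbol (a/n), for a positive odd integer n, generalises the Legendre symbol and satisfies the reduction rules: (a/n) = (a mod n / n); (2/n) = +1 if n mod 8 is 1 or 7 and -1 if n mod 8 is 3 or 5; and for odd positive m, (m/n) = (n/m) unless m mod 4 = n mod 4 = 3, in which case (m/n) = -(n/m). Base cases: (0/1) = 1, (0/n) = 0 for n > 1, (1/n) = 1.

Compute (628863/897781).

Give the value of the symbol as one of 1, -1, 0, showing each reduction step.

reciprocity: (628863/897781) = +1·(897781/628863) since 628863 mod 4 = 3, 897781 mod 4 = 1; sign now +1
(897781/628863) = (268918/628863)   [reduce mod 628863]
268918 = 2^1·134459; (2/628863) = +1 since 628863 mod 8 = 7, so (268918/628863) = (+1)^1·(134459/628863); sign now +1
reciprocity: (134459/628863) = -1·(628863/134459) since 134459 mod 4 = 3, 628863 mod 4 = 3; sign now -1
(628863/134459) = (91027/134459)   [reduce mod 134459]
reciprocity: (91027/134459) = -1·(134459/91027) since 91027 mod 4 = 3, 134459 mod 4 = 3; sign now +1
(134459/91027) = (43432/91027)   [reduce mod 91027]
43432 = 2^3·5429; (2/91027) = -1 since 91027 mod 8 = 3, so (43432/91027) = (-1)^3·(5429/91027); sign now -1
reciprocity: (5429/91027) = +1·(91027/5429) since 5429 mod 4 = 1, 91027 mod 4 = 3; sign now -1
(91027/5429) = (4163/5429)   [reduce mod 5429]
reciprocity: (4163/5429) = +1·(5429/4163) since 4163 mod 4 = 3, 5429 mod 4 = 1; sign now -1
(5429/4163) = (1266/4163)   [reduce mod 4163]
1266 = 2^1·633; (2/4163) = -1 since 4163 mod 8 = 3, so (1266/4163) = (-1)^1·(633/4163); sign now +1
reciprocity: (633/4163) = +1·(4163/633) since 633 mod 4 = 1, 4163 mod 4 = 3; sign now +1
(4163/633) = (365/633)   [reduce mod 633]
reciprocity: (365/633) = +1·(633/365) since 365 mod 4 = 1, 633 mod 4 = 1; sign now +1
(633/365) = (268/365)   [reduce mod 365]
268 = 2^2·67; (2/365) = -1 since 365 mod 8 = 5, so (268/365) = (-1)^2·(67/365); sign now +1
reciprocity: (67/365) = +1·(365/67) since 67 mod 4 = 3, 365 mod 4 = 1; sign now +1
(365/67) = (30/67)   [reduce mod 67]
30 = 2^1·15; (2/67) = -1 since 67 mod 8 = 3, so (30/67) = (-1)^1·(15/67); sign now -1
reciprocity: (15/67) = -1·(67/15) since 15 mod 4 = 3, 67 mod 4 = 3; sign now +1
(67/15) = (7/15)   [reduce mod 15]
reciprocity: (7/15) = -1·(15/7) since 7 mod 4 = 3, 15 mod 4 = 3; sign now -1
(15/7) = (1/7)   [reduce mod 7]
(1/7) = 1; final value = sign = -1

-1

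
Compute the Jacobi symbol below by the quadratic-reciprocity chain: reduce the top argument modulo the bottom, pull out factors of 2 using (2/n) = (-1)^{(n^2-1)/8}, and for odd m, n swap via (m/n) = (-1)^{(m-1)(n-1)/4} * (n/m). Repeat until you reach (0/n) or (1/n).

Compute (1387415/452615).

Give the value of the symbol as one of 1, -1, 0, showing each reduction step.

(1387415/452615) = (29570/452615)   [reduce mod 452615]
29570 = 2^1·14785; (2/452615) = +1 since 452615 mod 8 = 7, so (29570/452615) = (+1)^1·(14785/452615); sign now +1
reciprocity: (14785/452615) = +1·(452615/14785) since 14785 mod 4 = 1, 452615 mod 4 = 3; sign now +1
(452615/14785) = (9065/14785)   [reduce mod 14785]
reciprocity: (9065/14785) = +1·(14785/9065) since 9065 mod 4 = 1, 14785 mod 4 = 1; sign now +1
(14785/9065) = (5720/9065)   [reduce mod 9065]
5720 = 2^3·715; (2/9065) = +1 since 9065 mod 8 = 1, so (5720/9065) = (+1)^3·(715/9065); sign now +1
reciprocity: (715/9065) = +1·(9065/715) since 715 mod 4 = 3, 9065 mod 4 = 1; sign now +1
(9065/715) = (485/715)   [reduce mod 715]
reciprocity: (485/715) = +1·(715/485) since 485 mod 4 = 1, 715 mod 4 = 3; sign now +1
(715/485) = (230/485)   [reduce mod 485]
230 = 2^1·115; (2/485) = -1 since 485 mod 8 = 5, so (230/485) = (-1)^1·(115/485); sign now -1
reciprocity: (115/485) = +1·(485/115) since 115 mod 4 = 3, 485 mod 4 = 1; sign now -1
(485/115) = (25/115)   [reduce mod 115]
reciprocity: (25/115) = +1·(115/25) since 25 mod 4 = 1, 115 mod 4 = 3; sign now -1
(115/25) = (15/25)   [reduce mod 25]
reciprocity: (15/25) = +1·(25/15) since 15 mod 4 = 3, 25 mod 4 = 1; sign now -1
(25/15) = (10/15)   [reduce mod 15]
10 = 2^1·5; (2/15) = +1 since 15 mod 8 = 7, so (10/15) = (+1)^1·(5/15); sign now -1
reciprocity: (5/15) = +1·(15/5) since 5 mod 4 = 1, 15 mod 4 = 3; sign now -1
(15/5) = (0/5)   [reduce mod 5]
(0/5) = 0   [gcd(a, n) > 1]; final value = 0

0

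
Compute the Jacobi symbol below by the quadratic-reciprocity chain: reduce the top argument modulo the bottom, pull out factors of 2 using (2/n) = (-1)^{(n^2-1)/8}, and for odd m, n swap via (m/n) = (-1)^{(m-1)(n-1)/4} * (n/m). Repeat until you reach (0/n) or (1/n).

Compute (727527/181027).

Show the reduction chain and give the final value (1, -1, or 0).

1

(727527/181027): 727527 mod 181027 = 3419, so (727527/181027) = (3419/181027)
flip (3419/181027) -> (181027/3419): both odd, 3419 mod 4 = 3, 181027 mod 4 = 3, so the flip contributes -1; sign now -1
(181027/3419): 181027 mod 3419 = 3239, so (181027/3419) = (3239/3419)
flip (3239/3419) -> (3419/3239): both odd, 3239 mod 4 = 3, 3419 mod 4 = 3, so the flip contributes -1; sign now +1
(3419/3239): 3419 mod 3239 = 180, so (3419/3239) = (180/3239)
factor out 2^2: 180 = 2^2·45; with 3239 mod 8 = 7, (2/3239) = +1; sign now +1; continue with (45/3239)
flip (45/3239) -> (3239/45): both odd, 45 mod 4 = 1, 3239 mod 4 = 3, so the flip contributes +1; sign now +1
(3239/45): 3239 mod 45 = 44, so (3239/45) = (44/45)
factor out 2^2: 44 = 2^2·11; with 45 mod 8 = 5, (2/45) = -1; sign now +1; continue with (11/45)
flip (11/45) -> (45/11): both odd, 11 mod 4 = 3, 45 mod 4 = 1, so the flip contributes +1; sign now +1
(45/11): 45 mod 11 = 1, so (45/11) = (1/11)
reached (1/11) = 1, so the symbol is +1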